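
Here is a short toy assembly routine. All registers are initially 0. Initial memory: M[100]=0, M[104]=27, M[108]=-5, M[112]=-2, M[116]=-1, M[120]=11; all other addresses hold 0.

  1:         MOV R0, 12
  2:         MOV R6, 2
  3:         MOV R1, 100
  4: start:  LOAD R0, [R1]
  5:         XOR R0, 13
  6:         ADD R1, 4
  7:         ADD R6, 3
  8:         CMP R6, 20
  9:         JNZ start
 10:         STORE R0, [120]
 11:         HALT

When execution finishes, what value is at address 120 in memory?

MOV R0, 12 → R0=12
MOV R6, 2 → R6=2
MOV R1, 100 → R1=100
LOAD R0, [R1] → R0=M[100]=0
XOR R0, 13 → R0=0^13=13
ADD R1, 4 → R1=100+4=104
ADD R6, 3 → R6=2+3=5
CMP R6, 20  (cmp 5,20)
JNZ start: taken
LOAD R0, [R1] → R0=M[104]=27
XOR R0, 13 → R0=27^13=22
ADD R1, 4 → R1=104+4=108
ADD R6, 3 → R6=5+3=8
CMP R6, 20  (cmp 8,20)
JNZ start: taken
LOAD R0, [R1] → R0=M[108]=-5
XOR R0, 13 → R0=(-5)^13=-10
ADD R1, 4 → R1=108+4=112
ADD R6, 3 → R6=8+3=11
CMP R6, 20  (cmp 11,20)
JNZ start: taken
LOAD R0, [R1] → R0=M[112]=-2
XOR R0, 13 → R0=(-2)^13=-13
ADD R1, 4 → R1=112+4=116
ADD R6, 3 → R6=11+3=14
CMP R6, 20  (cmp 14,20)
JNZ start: taken
LOAD R0, [R1] → R0=M[116]=-1
XOR R0, 13 → R0=(-1)^13=-14
ADD R1, 4 → R1=116+4=120
ADD R6, 3 → R6=14+3=17
CMP R6, 20  (cmp 17,20)
JNZ start: taken
LOAD R0, [R1] → R0=M[120]=11
XOR R0, 13 → R0=11^13=6
ADD R1, 4 → R1=120+4=124
ADD R6, 3 → R6=17+3=20
CMP R6, 20  (cmp 20,20)
JNZ start: not taken
STORE R0, [120] → M[120]=6
halt.

6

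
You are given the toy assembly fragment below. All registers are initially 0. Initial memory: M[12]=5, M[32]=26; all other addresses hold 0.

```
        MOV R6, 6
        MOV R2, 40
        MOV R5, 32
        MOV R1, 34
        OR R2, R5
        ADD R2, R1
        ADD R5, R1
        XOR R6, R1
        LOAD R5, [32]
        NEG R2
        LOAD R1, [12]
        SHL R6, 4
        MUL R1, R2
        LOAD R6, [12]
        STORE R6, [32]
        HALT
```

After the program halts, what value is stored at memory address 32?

R6=6
R2=40
R5=32
R1=34
R2=40|32=40
R2=40+34=74
R5=32+34=66
R6=6^34=36
R5=M[32]=26
R2=-(74)=-74
R1=M[12]=5
R6=36<<4=576
R1=5*(-74)=-370
R6=M[12]=5
STORE R6, [32] → M[32]=5
halt.

5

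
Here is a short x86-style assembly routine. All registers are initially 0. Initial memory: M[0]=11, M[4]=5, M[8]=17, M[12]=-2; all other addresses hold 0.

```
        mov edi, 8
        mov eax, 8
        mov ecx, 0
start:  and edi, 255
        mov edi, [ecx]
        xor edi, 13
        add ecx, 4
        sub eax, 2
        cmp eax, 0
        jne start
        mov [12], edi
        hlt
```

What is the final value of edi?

-13

after mov edi, 8: edi=8
after mov eax, 8: eax=8
after mov ecx, 0: ecx=0
after and edi, 255: edi=8&255=8
after mov edi, [ecx]: edi=M[0]=11
after xor edi, 13: edi=11^13=6
after add ecx, 4: ecx=0+4=4
after sub eax, 2: eax=8-2=6
cmp eax, 0  (cmp 6,0)
jne start: taken
after and edi, 255: edi=6&255=6
after mov edi, [ecx]: edi=M[4]=5
after xor edi, 13: edi=5^13=8
after add ecx, 4: ecx=4+4=8
after sub eax, 2: eax=6-2=4
cmp eax, 0  (cmp 4,0)
jne start: taken
after and edi, 255: edi=8&255=8
after mov edi, [ecx]: edi=M[8]=17
after xor edi, 13: edi=17^13=28
after add ecx, 4: ecx=8+4=12
after sub eax, 2: eax=4-2=2
cmp eax, 0  (cmp 2,0)
jne start: taken
after and edi, 255: edi=28&255=28
after mov edi, [ecx]: edi=M[12]=-2
after xor edi, 13: edi=(-2)^13=-13
after add ecx, 4: ecx=12+4=16
after sub eax, 2: eax=2-2=0
cmp eax, 0  (cmp 0,0)
jne start: not taken
mov [12], edi → M[12]=-13
halt.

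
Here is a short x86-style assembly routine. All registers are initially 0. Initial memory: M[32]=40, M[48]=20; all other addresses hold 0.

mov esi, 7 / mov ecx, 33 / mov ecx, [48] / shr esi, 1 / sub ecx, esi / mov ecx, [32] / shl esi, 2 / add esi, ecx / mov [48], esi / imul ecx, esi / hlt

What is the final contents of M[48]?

mov esi, 7 → esi=7
mov ecx, 33 → ecx=33
mov ecx, [48] → ecx=M[48]=20
shr esi, 1 → esi=7>>1=3
sub ecx, esi → ecx=20-3=17
mov ecx, [32] → ecx=M[32]=40
shl esi, 2 → esi=3<<2=12
add esi, ecx → esi=12+40=52
mov [48], esi → M[48]=52
imul ecx, esi → ecx=40*52=2080
halt.

52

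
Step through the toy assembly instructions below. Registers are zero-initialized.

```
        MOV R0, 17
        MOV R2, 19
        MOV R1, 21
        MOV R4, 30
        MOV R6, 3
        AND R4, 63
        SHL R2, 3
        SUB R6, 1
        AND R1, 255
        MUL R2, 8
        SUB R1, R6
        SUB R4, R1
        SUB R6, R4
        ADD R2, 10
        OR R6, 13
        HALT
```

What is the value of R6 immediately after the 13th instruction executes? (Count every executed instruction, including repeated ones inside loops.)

-9

after MOV R0, 17: R0=17
after MOV R2, 19: R2=19
after MOV R1, 21: R1=21
after MOV R4, 30: R4=30
after MOV R6, 3: R6=3
after AND R4, 63: R4=30&63=30
after SHL R2, 3: R2=19<<3=152
after SUB R6, 1: R6=3-1=2
after AND R1, 255: R1=21&255=21
after MUL R2, 8: R2=152*8=1216
after SUB R1, R6: R1=21-2=19
after SUB R4, R1: R4=30-19=11
after SUB R6, R4: R6=2-11=-9
After step 13: R6 = -9.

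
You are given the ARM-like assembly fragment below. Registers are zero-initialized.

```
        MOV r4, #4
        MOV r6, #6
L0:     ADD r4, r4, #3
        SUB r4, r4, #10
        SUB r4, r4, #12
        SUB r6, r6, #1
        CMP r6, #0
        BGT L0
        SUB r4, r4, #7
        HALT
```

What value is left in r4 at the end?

-117

r4=4
r6=6
r4=4+3=7
r4=7-10=-3
r4=(-3)-12=-15
r6=6-1=5
CMP r6, #0  (cmp 5,0)
BGT L0: taken
r4=(-15)+3=-12
r4=(-12)-10=-22
r4=(-22)-12=-34
r6=5-1=4
CMP r6, #0  (cmp 4,0)
BGT L0: taken
r4=(-34)+3=-31
r4=(-31)-10=-41
r4=(-41)-12=-53
r6=4-1=3
CMP r6, #0  (cmp 3,0)
BGT L0: taken
r4=(-53)+3=-50
r4=(-50)-10=-60
r4=(-60)-12=-72
r6=3-1=2
CMP r6, #0  (cmp 2,0)
BGT L0: taken
r4=(-72)+3=-69
r4=(-69)-10=-79
r4=(-79)-12=-91
r6=2-1=1
CMP r6, #0  (cmp 1,0)
BGT L0: taken
r4=(-91)+3=-88
r4=(-88)-10=-98
r4=(-98)-12=-110
r6=1-1=0
CMP r6, #0  (cmp 0,0)
BGT L0: not taken
r4=(-110)-7=-117
halt.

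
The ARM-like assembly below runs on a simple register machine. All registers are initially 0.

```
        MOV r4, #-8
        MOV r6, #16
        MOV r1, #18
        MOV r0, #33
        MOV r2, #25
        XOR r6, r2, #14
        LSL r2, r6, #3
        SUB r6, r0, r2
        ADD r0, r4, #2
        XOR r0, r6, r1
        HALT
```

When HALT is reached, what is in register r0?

-133

after MOV r4, #-8: r4=-8
after MOV r6, #16: r6=16
after MOV r1, #18: r1=18
after MOV r0, #33: r0=33
after MOV r2, #25: r2=25
after XOR r6, r2, #14: r6=25^14=23
after LSL r2, r6, #3: r2=23<<3=184
after SUB r6, r0, r2: r6=33-184=-151
after ADD r0, r4, #2: r0=(-8)+2=-6
after XOR r0, r6, r1: r0=(-151)^18=-133
halt.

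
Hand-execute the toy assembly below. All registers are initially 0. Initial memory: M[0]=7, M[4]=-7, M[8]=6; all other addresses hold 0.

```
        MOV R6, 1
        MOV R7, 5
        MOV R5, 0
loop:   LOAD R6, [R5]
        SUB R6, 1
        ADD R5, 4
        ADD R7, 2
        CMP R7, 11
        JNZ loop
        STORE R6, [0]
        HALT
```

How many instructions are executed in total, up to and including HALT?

MOV R6, 1 → R6=1
MOV R7, 5 → R7=5
MOV R5, 0 → R5=0
LOAD R6, [R5] → R6=M[0]=7
SUB R6, 1 → R6=7-1=6
ADD R5, 4 → R5=0+4=4
ADD R7, 2 → R7=5+2=7
CMP R7, 11  (cmp 7,11)
JNZ loop: taken
LOAD R6, [R5] → R6=M[4]=-7
SUB R6, 1 → R6=(-7)-1=-8
ADD R5, 4 → R5=4+4=8
ADD R7, 2 → R7=7+2=9
CMP R7, 11  (cmp 9,11)
JNZ loop: taken
LOAD R6, [R5] → R6=M[8]=6
SUB R6, 1 → R6=6-1=5
ADD R5, 4 → R5=8+4=12
ADD R7, 2 → R7=9+2=11
CMP R7, 11  (cmp 11,11)
JNZ loop: not taken
STORE R6, [0] → M[0]=5
halt.
Total executed instructions: 23.

23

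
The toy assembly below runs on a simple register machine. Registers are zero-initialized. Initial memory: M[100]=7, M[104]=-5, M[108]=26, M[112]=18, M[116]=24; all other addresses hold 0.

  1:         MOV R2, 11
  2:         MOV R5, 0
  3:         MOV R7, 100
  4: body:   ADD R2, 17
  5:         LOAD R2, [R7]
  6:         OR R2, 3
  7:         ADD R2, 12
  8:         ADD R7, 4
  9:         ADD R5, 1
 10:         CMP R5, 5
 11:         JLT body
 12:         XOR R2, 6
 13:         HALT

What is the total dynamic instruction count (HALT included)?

45

R2=11
R5=0
R7=100
R2=11+17=28
R2=M[100]=7
R2=7|3=7
R2=7+12=19
R7=100+4=104
R5=0+1=1
CMP R5, 5  (cmp 1,5)
JLT body: taken
R2=19+17=36
R2=M[104]=-5
R2=(-5)|3=-5
R2=(-5)+12=7
R7=104+4=108
R5=1+1=2
CMP R5, 5  (cmp 2,5)
JLT body: taken
R2=7+17=24
R2=M[108]=26
R2=26|3=27
R2=27+12=39
R7=108+4=112
R5=2+1=3
CMP R5, 5  (cmp 3,5)
JLT body: taken
R2=39+17=56
R2=M[112]=18
R2=18|3=19
R2=19+12=31
R7=112+4=116
R5=3+1=4
CMP R5, 5  (cmp 4,5)
JLT body: taken
R2=31+17=48
R2=M[116]=24
R2=24|3=27
R2=27+12=39
R7=116+4=120
R5=4+1=5
CMP R5, 5  (cmp 5,5)
JLT body: not taken
R2=39^6=33
halt.
Total executed instructions: 45.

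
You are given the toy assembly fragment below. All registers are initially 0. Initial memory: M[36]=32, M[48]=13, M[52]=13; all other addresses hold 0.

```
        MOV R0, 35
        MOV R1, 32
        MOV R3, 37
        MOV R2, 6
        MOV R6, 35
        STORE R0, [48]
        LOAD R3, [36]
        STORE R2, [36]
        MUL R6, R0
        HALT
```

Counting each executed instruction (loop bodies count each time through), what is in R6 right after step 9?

1225

MOV R0, 35 → R0=35
MOV R1, 32 → R1=32
MOV R3, 37 → R3=37
MOV R2, 6 → R2=6
MOV R6, 35 → R6=35
STORE R0, [48] → M[48]=35
LOAD R3, [36] → R3=M[36]=32
STORE R2, [36] → M[36]=6
MUL R6, R0 → R6=35*35=1225
After step 9: R6 = 1225.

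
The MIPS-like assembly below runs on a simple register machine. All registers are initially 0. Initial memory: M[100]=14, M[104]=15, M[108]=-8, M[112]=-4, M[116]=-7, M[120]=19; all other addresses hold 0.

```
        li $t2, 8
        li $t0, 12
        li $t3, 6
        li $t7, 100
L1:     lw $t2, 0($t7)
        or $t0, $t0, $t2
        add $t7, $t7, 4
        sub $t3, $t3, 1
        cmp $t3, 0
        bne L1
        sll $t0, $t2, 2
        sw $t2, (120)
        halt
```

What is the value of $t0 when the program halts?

76

after li $t2, 8: $t2=8
after li $t0, 12: $t0=12
after li $t3, 6: $t3=6
after li $t7, 100: $t7=100
after lw $t2, 0($t7): $t2=M[100]=14
after or $t0, $t0, $t2: $t0=12|14=14
after add $t7, $t7, 4: $t7=100+4=104
after sub $t3, $t3, 1: $t3=6-1=5
cmp $t3, 0  (cmp 5,0)
bne L1: taken
after lw $t2, 0($t7): $t2=M[104]=15
after or $t0, $t0, $t2: $t0=14|15=15
after add $t7, $t7, 4: $t7=104+4=108
after sub $t3, $t3, 1: $t3=5-1=4
cmp $t3, 0  (cmp 4,0)
bne L1: taken
after lw $t2, 0($t7): $t2=M[108]=-8
after or $t0, $t0, $t2: $t0=15|(-8)=-1
after add $t7, $t7, 4: $t7=108+4=112
after sub $t3, $t3, 1: $t3=4-1=3
cmp $t3, 0  (cmp 3,0)
bne L1: taken
after lw $t2, 0($t7): $t2=M[112]=-4
after or $t0, $t0, $t2: $t0=(-1)|(-4)=-1
after add $t7, $t7, 4: $t7=112+4=116
after sub $t3, $t3, 1: $t3=3-1=2
cmp $t3, 0  (cmp 2,0)
bne L1: taken
after lw $t2, 0($t7): $t2=M[116]=-7
after or $t0, $t0, $t2: $t0=(-1)|(-7)=-1
after add $t7, $t7, 4: $t7=116+4=120
after sub $t3, $t3, 1: $t3=2-1=1
cmp $t3, 0  (cmp 1,0)
bne L1: taken
after lw $t2, 0($t7): $t2=M[120]=19
after or $t0, $t0, $t2: $t0=(-1)|19=-1
after add $t7, $t7, 4: $t7=120+4=124
after sub $t3, $t3, 1: $t3=1-1=0
cmp $t3, 0  (cmp 0,0)
bne L1: not taken
after sll $t0, $t2, 2: $t0=19<<2=76
sw $t2, (120) → M[120]=19
halt.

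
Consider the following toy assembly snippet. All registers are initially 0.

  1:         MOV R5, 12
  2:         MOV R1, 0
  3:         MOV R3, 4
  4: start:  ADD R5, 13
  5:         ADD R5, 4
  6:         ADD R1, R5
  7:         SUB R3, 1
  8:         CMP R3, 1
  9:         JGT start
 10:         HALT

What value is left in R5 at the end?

R5=12
R1=0
R3=4
R5=12+13=25
R5=25+4=29
R1=0+29=29
R3=4-1=3
CMP R3, 1  (cmp 3,1)
JGT start: taken
R5=29+13=42
R5=42+4=46
R1=29+46=75
R3=3-1=2
CMP R3, 1  (cmp 2,1)
JGT start: taken
R5=46+13=59
R5=59+4=63
R1=75+63=138
R3=2-1=1
CMP R3, 1  (cmp 1,1)
JGT start: not taken
halt.

63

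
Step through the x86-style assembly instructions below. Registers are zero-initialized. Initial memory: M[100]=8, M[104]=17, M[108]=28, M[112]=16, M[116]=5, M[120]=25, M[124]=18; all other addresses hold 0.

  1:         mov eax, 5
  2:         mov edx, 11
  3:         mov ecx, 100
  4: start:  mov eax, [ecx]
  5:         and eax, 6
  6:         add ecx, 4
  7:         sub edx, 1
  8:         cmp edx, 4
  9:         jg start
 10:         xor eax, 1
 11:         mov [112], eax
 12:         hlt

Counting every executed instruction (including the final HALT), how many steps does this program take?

after mov eax, 5: eax=5
after mov edx, 11: edx=11
after mov ecx, 100: ecx=100
after mov eax, [ecx]: eax=M[100]=8
after and eax, 6: eax=8&6=0
after add ecx, 4: ecx=100+4=104
after sub edx, 1: edx=11-1=10
cmp edx, 4  (cmp 10,4)
jg start: taken
after mov eax, [ecx]: eax=M[104]=17
after and eax, 6: eax=17&6=0
after add ecx, 4: ecx=104+4=108
after sub edx, 1: edx=10-1=9
cmp edx, 4  (cmp 9,4)
jg start: taken
after mov eax, [ecx]: eax=M[108]=28
after and eax, 6: eax=28&6=4
after add ecx, 4: ecx=108+4=112
after sub edx, 1: edx=9-1=8
cmp edx, 4  (cmp 8,4)
jg start: taken
after mov eax, [ecx]: eax=M[112]=16
after and eax, 6: eax=16&6=0
after add ecx, 4: ecx=112+4=116
after sub edx, 1: edx=8-1=7
cmp edx, 4  (cmp 7,4)
jg start: taken
after mov eax, [ecx]: eax=M[116]=5
after and eax, 6: eax=5&6=4
after add ecx, 4: ecx=116+4=120
after sub edx, 1: edx=7-1=6
cmp edx, 4  (cmp 6,4)
jg start: taken
after mov eax, [ecx]: eax=M[120]=25
after and eax, 6: eax=25&6=0
after add ecx, 4: ecx=120+4=124
after sub edx, 1: edx=6-1=5
cmp edx, 4  (cmp 5,4)
jg start: taken
after mov eax, [ecx]: eax=M[124]=18
after and eax, 6: eax=18&6=2
after add ecx, 4: ecx=124+4=128
after sub edx, 1: edx=5-1=4
cmp edx, 4  (cmp 4,4)
jg start: not taken
after xor eax, 1: eax=2^1=3
mov [112], eax → M[112]=3
halt.
Total executed instructions: 48.

48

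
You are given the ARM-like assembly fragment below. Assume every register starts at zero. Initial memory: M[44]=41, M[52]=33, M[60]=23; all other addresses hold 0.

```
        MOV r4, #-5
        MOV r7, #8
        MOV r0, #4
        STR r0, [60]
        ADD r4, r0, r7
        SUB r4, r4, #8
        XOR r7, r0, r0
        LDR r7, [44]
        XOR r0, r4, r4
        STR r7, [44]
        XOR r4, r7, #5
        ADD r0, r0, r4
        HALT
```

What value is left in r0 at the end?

44

after MOV r4, #-5: r4=-5
after MOV r7, #8: r7=8
after MOV r0, #4: r0=4
STR r0, [60] → M[60]=4
after ADD r4, r0, r7: r4=4+8=12
after SUB r4, r4, #8: r4=12-8=4
after XOR r7, r0, r0: r7=4^4=0
after LDR r7, [44]: r7=M[44]=41
after XOR r0, r4, r4: r0=4^4=0
STR r7, [44] → M[44]=41
after XOR r4, r7, #5: r4=41^5=44
after ADD r0, r0, r4: r0=0+44=44
halt.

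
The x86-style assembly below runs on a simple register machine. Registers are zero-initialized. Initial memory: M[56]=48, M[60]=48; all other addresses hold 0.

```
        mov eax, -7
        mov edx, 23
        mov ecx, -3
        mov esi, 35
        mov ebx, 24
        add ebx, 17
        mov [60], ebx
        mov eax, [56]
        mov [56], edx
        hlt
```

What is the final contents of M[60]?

41

after mov eax, -7: eax=-7
after mov edx, 23: edx=23
after mov ecx, -3: ecx=-3
after mov esi, 35: esi=35
after mov ebx, 24: ebx=24
after add ebx, 17: ebx=24+17=41
mov [60], ebx → M[60]=41
after mov eax, [56]: eax=M[56]=48
mov [56], edx → M[56]=23
halt.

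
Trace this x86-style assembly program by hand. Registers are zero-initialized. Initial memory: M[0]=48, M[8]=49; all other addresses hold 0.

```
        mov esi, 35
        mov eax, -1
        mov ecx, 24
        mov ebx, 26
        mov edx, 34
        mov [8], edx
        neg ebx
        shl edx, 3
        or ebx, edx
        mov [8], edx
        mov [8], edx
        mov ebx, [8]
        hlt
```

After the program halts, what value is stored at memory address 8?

esi=35
eax=-1
ecx=24
ebx=26
edx=34
mov [8], edx → M[8]=34
ebx=-(26)=-26
edx=34<<3=272
ebx=(-26)|272=-10
mov [8], edx → M[8]=272
mov [8], edx → M[8]=272
ebx=M[8]=272
halt.

272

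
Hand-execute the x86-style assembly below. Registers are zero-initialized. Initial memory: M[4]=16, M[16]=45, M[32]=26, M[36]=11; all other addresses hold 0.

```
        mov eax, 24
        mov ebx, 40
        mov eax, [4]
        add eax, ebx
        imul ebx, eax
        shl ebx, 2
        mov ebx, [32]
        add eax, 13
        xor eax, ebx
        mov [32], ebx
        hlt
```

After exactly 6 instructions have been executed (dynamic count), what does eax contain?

56

after mov eax, 24: eax=24
after mov ebx, 40: ebx=40
after mov eax, [4]: eax=M[4]=16
after add eax, ebx: eax=16+40=56
after imul ebx, eax: ebx=40*56=2240
after shl ebx, 2: ebx=2240<<2=8960
After step 6: eax = 56.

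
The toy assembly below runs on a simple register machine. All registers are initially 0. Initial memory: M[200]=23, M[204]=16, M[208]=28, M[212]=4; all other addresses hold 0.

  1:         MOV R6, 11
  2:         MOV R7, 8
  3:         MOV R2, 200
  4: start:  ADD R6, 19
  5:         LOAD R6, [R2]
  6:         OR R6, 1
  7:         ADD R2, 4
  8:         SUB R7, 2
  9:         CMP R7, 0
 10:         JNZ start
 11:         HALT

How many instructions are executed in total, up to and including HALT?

32

after MOV R6, 11: R6=11
after MOV R7, 8: R7=8
after MOV R2, 200: R2=200
after ADD R6, 19: R6=11+19=30
after LOAD R6, [R2]: R6=M[200]=23
after OR R6, 1: R6=23|1=23
after ADD R2, 4: R2=200+4=204
after SUB R7, 2: R7=8-2=6
CMP R7, 0  (cmp 6,0)
JNZ start: taken
after ADD R6, 19: R6=23+19=42
after LOAD R6, [R2]: R6=M[204]=16
after OR R6, 1: R6=16|1=17
after ADD R2, 4: R2=204+4=208
after SUB R7, 2: R7=6-2=4
CMP R7, 0  (cmp 4,0)
JNZ start: taken
after ADD R6, 19: R6=17+19=36
after LOAD R6, [R2]: R6=M[208]=28
after OR R6, 1: R6=28|1=29
after ADD R2, 4: R2=208+4=212
after SUB R7, 2: R7=4-2=2
CMP R7, 0  (cmp 2,0)
JNZ start: taken
after ADD R6, 19: R6=29+19=48
after LOAD R6, [R2]: R6=M[212]=4
after OR R6, 1: R6=4|1=5
after ADD R2, 4: R2=212+4=216
after SUB R7, 2: R7=2-2=0
CMP R7, 0  (cmp 0,0)
JNZ start: not taken
halt.
Total executed instructions: 32.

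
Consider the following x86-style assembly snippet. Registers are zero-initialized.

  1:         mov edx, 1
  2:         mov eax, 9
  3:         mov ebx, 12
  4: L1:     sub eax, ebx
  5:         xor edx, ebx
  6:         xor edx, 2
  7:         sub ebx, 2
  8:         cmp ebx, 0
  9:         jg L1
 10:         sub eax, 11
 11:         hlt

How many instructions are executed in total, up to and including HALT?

mov edx, 1 → edx=1
mov eax, 9 → eax=9
mov ebx, 12 → ebx=12
sub eax, ebx → eax=9-12=-3
xor edx, ebx → edx=1^12=13
xor edx, 2 → edx=13^2=15
sub ebx, 2 → ebx=12-2=10
cmp ebx, 0  (cmp 10,0)
jg L1: taken
sub eax, ebx → eax=(-3)-10=-13
xor edx, ebx → edx=15^10=5
xor edx, 2 → edx=5^2=7
sub ebx, 2 → ebx=10-2=8
cmp ebx, 0  (cmp 8,0)
jg L1: taken
sub eax, ebx → eax=(-13)-8=-21
xor edx, ebx → edx=7^8=15
xor edx, 2 → edx=15^2=13
sub ebx, 2 → ebx=8-2=6
cmp ebx, 0  (cmp 6,0)
jg L1: taken
sub eax, ebx → eax=(-21)-6=-27
xor edx, ebx → edx=13^6=11
xor edx, 2 → edx=11^2=9
sub ebx, 2 → ebx=6-2=4
cmp ebx, 0  (cmp 4,0)
jg L1: taken
sub eax, ebx → eax=(-27)-4=-31
xor edx, ebx → edx=9^4=13
xor edx, 2 → edx=13^2=15
sub ebx, 2 → ebx=4-2=2
cmp ebx, 0  (cmp 2,0)
jg L1: taken
sub eax, ebx → eax=(-31)-2=-33
xor edx, ebx → edx=15^2=13
xor edx, 2 → edx=13^2=15
sub ebx, 2 → ebx=2-2=0
cmp ebx, 0  (cmp 0,0)
jg L1: not taken
sub eax, 11 → eax=(-33)-11=-44
halt.
Total executed instructions: 41.

41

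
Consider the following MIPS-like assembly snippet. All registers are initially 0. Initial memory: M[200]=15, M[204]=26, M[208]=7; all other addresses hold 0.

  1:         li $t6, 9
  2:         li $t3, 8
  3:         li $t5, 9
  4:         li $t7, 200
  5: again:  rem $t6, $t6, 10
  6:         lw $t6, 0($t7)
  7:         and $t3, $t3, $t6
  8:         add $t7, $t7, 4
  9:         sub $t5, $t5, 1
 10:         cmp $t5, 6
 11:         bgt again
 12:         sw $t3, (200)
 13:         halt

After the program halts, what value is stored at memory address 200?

$t6=9
$t3=8
$t5=9
$t7=200
$t6=9%10=9
$t6=M[200]=15
$t3=8&15=8
$t7=200+4=204
$t5=9-1=8
cmp $t5, 6  (cmp 8,6)
bgt again: taken
$t6=15%10=5
$t6=M[204]=26
$t3=8&26=8
$t7=204+4=208
$t5=8-1=7
cmp $t5, 6  (cmp 7,6)
bgt again: taken
$t6=26%10=6
$t6=M[208]=7
$t3=8&7=0
$t7=208+4=212
$t5=7-1=6
cmp $t5, 6  (cmp 6,6)
bgt again: not taken
sw $t3, (200) → M[200]=0
halt.

0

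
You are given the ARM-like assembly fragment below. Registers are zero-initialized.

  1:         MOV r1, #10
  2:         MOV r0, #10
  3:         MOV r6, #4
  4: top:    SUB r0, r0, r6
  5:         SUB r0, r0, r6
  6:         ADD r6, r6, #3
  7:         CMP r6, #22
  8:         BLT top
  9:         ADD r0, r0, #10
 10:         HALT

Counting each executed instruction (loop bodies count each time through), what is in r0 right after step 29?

-109

after MOV r1, #10: r1=10
after MOV r0, #10: r0=10
after MOV r6, #4: r6=4
after SUB r0, r0, r6: r0=10-4=6
after SUB r0, r0, r6: r0=6-4=2
after ADD r6, r6, #3: r6=4+3=7
CMP r6, #22  (cmp 7,22)
BLT top: taken
after SUB r0, r0, r6: r0=2-7=-5
after SUB r0, r0, r6: r0=(-5)-7=-12
after ADD r6, r6, #3: r6=7+3=10
CMP r6, #22  (cmp 10,22)
BLT top: taken
after SUB r0, r0, r6: r0=(-12)-10=-22
after SUB r0, r0, r6: r0=(-22)-10=-32
after ADD r6, r6, #3: r6=10+3=13
CMP r6, #22  (cmp 13,22)
BLT top: taken
after SUB r0, r0, r6: r0=(-32)-13=-45
after SUB r0, r0, r6: r0=(-45)-13=-58
after ADD r6, r6, #3: r6=13+3=16
CMP r6, #22  (cmp 16,22)
BLT top: taken
after SUB r0, r0, r6: r0=(-58)-16=-74
after SUB r0, r0, r6: r0=(-74)-16=-90
after ADD r6, r6, #3: r6=16+3=19
CMP r6, #22  (cmp 19,22)
BLT top: taken
after SUB r0, r0, r6: r0=(-90)-19=-109
After step 29: r0 = -109.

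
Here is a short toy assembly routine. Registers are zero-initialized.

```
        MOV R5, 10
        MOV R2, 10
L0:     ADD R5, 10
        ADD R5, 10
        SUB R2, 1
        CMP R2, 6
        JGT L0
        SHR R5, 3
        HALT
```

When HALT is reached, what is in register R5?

after MOV R5, 10: R5=10
after MOV R2, 10: R2=10
after ADD R5, 10: R5=10+10=20
after ADD R5, 10: R5=20+10=30
after SUB R2, 1: R2=10-1=9
CMP R2, 6  (cmp 9,6)
JGT L0: taken
after ADD R5, 10: R5=30+10=40
after ADD R5, 10: R5=40+10=50
after SUB R2, 1: R2=9-1=8
CMP R2, 6  (cmp 8,6)
JGT L0: taken
after ADD R5, 10: R5=50+10=60
after ADD R5, 10: R5=60+10=70
after SUB R2, 1: R2=8-1=7
CMP R2, 6  (cmp 7,6)
JGT L0: taken
after ADD R5, 10: R5=70+10=80
after ADD R5, 10: R5=80+10=90
after SUB R2, 1: R2=7-1=6
CMP R2, 6  (cmp 6,6)
JGT L0: not taken
after SHR R5, 3: R5=90>>3=11
halt.

11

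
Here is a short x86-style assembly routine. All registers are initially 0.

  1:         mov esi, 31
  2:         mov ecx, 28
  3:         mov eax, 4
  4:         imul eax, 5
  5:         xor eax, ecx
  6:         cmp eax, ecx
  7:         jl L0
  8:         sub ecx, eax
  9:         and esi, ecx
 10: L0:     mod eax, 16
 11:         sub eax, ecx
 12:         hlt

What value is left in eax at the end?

after mov esi, 31: esi=31
after mov ecx, 28: ecx=28
after mov eax, 4: eax=4
after imul eax, 5: eax=4*5=20
after xor eax, ecx: eax=20^28=8
cmp eax, ecx  (cmp 8,28)
jl L0: taken
after mod eax, 16: eax=8%16=8
after sub eax, ecx: eax=8-28=-20
halt.

-20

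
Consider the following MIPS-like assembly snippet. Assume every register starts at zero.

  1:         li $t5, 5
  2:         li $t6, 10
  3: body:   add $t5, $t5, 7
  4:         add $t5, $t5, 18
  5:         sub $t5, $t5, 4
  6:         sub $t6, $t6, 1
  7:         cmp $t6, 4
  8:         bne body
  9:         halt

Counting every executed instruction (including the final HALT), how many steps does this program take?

li $t5, 5 → $t5=5
li $t6, 10 → $t6=10
add $t5, $t5, 7 → $t5=5+7=12
add $t5, $t5, 18 → $t5=12+18=30
sub $t5, $t5, 4 → $t5=30-4=26
sub $t6, $t6, 1 → $t6=10-1=9
cmp $t6, 4  (cmp 9,4)
bne body: taken
add $t5, $t5, 7 → $t5=26+7=33
add $t5, $t5, 18 → $t5=33+18=51
sub $t5, $t5, 4 → $t5=51-4=47
sub $t6, $t6, 1 → $t6=9-1=8
cmp $t6, 4  (cmp 8,4)
bne body: taken
add $t5, $t5, 7 → $t5=47+7=54
add $t5, $t5, 18 → $t5=54+18=72
sub $t5, $t5, 4 → $t5=72-4=68
sub $t6, $t6, 1 → $t6=8-1=7
cmp $t6, 4  (cmp 7,4)
bne body: taken
add $t5, $t5, 7 → $t5=68+7=75
add $t5, $t5, 18 → $t5=75+18=93
sub $t5, $t5, 4 → $t5=93-4=89
sub $t6, $t6, 1 → $t6=7-1=6
cmp $t6, 4  (cmp 6,4)
bne body: taken
add $t5, $t5, 7 → $t5=89+7=96
add $t5, $t5, 18 → $t5=96+18=114
sub $t5, $t5, 4 → $t5=114-4=110
sub $t6, $t6, 1 → $t6=6-1=5
cmp $t6, 4  (cmp 5,4)
bne body: taken
add $t5, $t5, 7 → $t5=110+7=117
add $t5, $t5, 18 → $t5=117+18=135
sub $t5, $t5, 4 → $t5=135-4=131
sub $t6, $t6, 1 → $t6=5-1=4
cmp $t6, 4  (cmp 4,4)
bne body: not taken
halt.
Total executed instructions: 39.

39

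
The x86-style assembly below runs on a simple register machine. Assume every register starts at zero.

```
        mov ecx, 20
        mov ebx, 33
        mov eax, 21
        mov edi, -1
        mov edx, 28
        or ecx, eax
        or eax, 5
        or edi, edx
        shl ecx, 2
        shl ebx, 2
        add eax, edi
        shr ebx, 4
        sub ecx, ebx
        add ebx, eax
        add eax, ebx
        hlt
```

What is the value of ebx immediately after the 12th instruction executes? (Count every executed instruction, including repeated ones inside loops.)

8

ecx=20
ebx=33
eax=21
edi=-1
edx=28
ecx=20|21=21
eax=21|5=21
edi=(-1)|28=-1
ecx=21<<2=84
ebx=33<<2=132
eax=21+(-1)=20
ebx=132>>4=8
After step 12: ebx = 8.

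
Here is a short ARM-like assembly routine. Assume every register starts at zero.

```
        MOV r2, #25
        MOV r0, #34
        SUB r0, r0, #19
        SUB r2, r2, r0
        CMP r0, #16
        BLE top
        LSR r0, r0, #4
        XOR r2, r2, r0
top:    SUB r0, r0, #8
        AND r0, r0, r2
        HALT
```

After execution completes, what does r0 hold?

2

r2=25
r0=34
r0=34-19=15
r2=25-15=10
CMP r0, #16  (cmp 15,16)
BLE top: taken
r0=15-8=7
r0=7&10=2
halt.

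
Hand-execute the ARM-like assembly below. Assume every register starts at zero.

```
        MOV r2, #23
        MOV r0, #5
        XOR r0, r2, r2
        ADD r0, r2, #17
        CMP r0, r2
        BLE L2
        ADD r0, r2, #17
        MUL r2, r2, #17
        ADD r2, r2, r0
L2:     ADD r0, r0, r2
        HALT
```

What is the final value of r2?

431

after MOV r2, #23: r2=23
after MOV r0, #5: r0=5
after XOR r0, r2, r2: r0=23^23=0
after ADD r0, r2, #17: r0=23+17=40
CMP r0, r2  (cmp 40,23)
BLE L2: not taken
after ADD r0, r2, #17: r0=23+17=40
after MUL r2, r2, #17: r2=23*17=391
after ADD r2, r2, r0: r2=391+40=431
after ADD r0, r0, r2: r0=40+431=471
halt.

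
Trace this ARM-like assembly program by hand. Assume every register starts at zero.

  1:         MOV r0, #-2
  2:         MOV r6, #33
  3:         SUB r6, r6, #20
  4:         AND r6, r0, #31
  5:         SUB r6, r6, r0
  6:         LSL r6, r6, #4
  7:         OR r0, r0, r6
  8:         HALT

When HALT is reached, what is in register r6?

512

MOV r0, #-2 → r0=-2
MOV r6, #33 → r6=33
SUB r6, r6, #20 → r6=33-20=13
AND r6, r0, #31 → r6=(-2)&31=30
SUB r6, r6, r0 → r6=30-(-2)=32
LSL r6, r6, #4 → r6=32<<4=512
OR r0, r0, r6 → r0=(-2)|512=-2
halt.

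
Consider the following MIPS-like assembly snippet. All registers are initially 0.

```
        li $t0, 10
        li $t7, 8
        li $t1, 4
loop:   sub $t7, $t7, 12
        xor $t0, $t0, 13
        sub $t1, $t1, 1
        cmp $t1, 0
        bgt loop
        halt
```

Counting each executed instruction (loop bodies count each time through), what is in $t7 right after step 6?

-4

$t0=10
$t7=8
$t1=4
$t7=8-12=-4
$t0=10^13=7
$t1=4-1=3
After step 6: $t7 = -4.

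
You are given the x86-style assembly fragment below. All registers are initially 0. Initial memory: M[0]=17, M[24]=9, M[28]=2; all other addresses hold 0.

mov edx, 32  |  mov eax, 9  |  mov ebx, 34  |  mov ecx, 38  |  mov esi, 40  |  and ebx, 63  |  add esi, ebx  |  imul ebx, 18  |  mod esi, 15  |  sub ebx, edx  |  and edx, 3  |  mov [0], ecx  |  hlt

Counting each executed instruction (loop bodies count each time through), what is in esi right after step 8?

after mov edx, 32: edx=32
after mov eax, 9: eax=9
after mov ebx, 34: ebx=34
after mov ecx, 38: ecx=38
after mov esi, 40: esi=40
after and ebx, 63: ebx=34&63=34
after add esi, ebx: esi=40+34=74
after imul ebx, 18: ebx=34*18=612
After step 8: esi = 74.

74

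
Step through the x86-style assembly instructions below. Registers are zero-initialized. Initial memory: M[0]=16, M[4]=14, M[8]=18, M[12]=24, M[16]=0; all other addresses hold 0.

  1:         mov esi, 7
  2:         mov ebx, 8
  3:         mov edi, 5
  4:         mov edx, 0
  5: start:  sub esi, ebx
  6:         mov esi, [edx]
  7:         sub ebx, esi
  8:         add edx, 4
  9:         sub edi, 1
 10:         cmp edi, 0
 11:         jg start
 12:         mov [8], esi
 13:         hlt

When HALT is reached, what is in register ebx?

mov esi, 7 → esi=7
mov ebx, 8 → ebx=8
mov edi, 5 → edi=5
mov edx, 0 → edx=0
sub esi, ebx → esi=7-8=-1
mov esi, [edx] → esi=M[0]=16
sub ebx, esi → ebx=8-16=-8
add edx, 4 → edx=0+4=4
sub edi, 1 → edi=5-1=4
cmp edi, 0  (cmp 4,0)
jg start: taken
sub esi, ebx → esi=16-(-8)=24
mov esi, [edx] → esi=M[4]=14
sub ebx, esi → ebx=(-8)-14=-22
add edx, 4 → edx=4+4=8
sub edi, 1 → edi=4-1=3
cmp edi, 0  (cmp 3,0)
jg start: taken
sub esi, ebx → esi=14-(-22)=36
mov esi, [edx] → esi=M[8]=18
sub ebx, esi → ebx=(-22)-18=-40
add edx, 4 → edx=8+4=12
sub edi, 1 → edi=3-1=2
cmp edi, 0  (cmp 2,0)
jg start: taken
sub esi, ebx → esi=18-(-40)=58
mov esi, [edx] → esi=M[12]=24
sub ebx, esi → ebx=(-40)-24=-64
add edx, 4 → edx=12+4=16
sub edi, 1 → edi=2-1=1
cmp edi, 0  (cmp 1,0)
jg start: taken
sub esi, ebx → esi=24-(-64)=88
mov esi, [edx] → esi=M[16]=0
sub ebx, esi → ebx=(-64)-0=-64
add edx, 4 → edx=16+4=20
sub edi, 1 → edi=1-1=0
cmp edi, 0  (cmp 0,0)
jg start: not taken
mov [8], esi → M[8]=0
halt.

-64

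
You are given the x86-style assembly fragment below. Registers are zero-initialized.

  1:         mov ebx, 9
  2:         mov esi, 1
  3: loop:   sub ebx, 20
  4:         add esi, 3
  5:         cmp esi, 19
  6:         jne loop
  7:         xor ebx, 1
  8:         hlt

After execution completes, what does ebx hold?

-112

mov ebx, 9 → ebx=9
mov esi, 1 → esi=1
sub ebx, 20 → ebx=9-20=-11
add esi, 3 → esi=1+3=4
cmp esi, 19  (cmp 4,19)
jne loop: taken
sub ebx, 20 → ebx=(-11)-20=-31
add esi, 3 → esi=4+3=7
cmp esi, 19  (cmp 7,19)
jne loop: taken
sub ebx, 20 → ebx=(-31)-20=-51
add esi, 3 → esi=7+3=10
cmp esi, 19  (cmp 10,19)
jne loop: taken
sub ebx, 20 → ebx=(-51)-20=-71
add esi, 3 → esi=10+3=13
cmp esi, 19  (cmp 13,19)
jne loop: taken
sub ebx, 20 → ebx=(-71)-20=-91
add esi, 3 → esi=13+3=16
cmp esi, 19  (cmp 16,19)
jne loop: taken
sub ebx, 20 → ebx=(-91)-20=-111
add esi, 3 → esi=16+3=19
cmp esi, 19  (cmp 19,19)
jne loop: not taken
xor ebx, 1 → ebx=(-111)^1=-112
halt.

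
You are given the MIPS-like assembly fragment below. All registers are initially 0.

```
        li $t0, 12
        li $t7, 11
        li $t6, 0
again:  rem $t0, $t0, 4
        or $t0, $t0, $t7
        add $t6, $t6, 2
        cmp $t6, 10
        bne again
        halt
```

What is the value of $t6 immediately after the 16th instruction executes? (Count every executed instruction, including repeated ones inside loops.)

$t0=12
$t7=11
$t6=0
$t0=12%4=0
$t0=0|11=11
$t6=0+2=2
cmp $t6, 10  (cmp 2,10)
bne again: taken
$t0=11%4=3
$t0=3|11=11
$t6=2+2=4
cmp $t6, 10  (cmp 4,10)
bne again: taken
$t0=11%4=3
$t0=3|11=11
$t6=4+2=6
After step 16: $t6 = 6.

6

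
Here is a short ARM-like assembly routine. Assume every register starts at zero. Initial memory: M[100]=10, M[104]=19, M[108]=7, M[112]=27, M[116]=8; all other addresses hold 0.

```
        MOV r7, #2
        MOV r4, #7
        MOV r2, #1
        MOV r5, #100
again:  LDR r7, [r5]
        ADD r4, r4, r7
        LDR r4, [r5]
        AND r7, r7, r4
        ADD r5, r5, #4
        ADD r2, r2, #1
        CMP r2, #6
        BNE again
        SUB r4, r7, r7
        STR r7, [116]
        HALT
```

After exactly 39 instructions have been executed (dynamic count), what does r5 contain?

116

after MOV r7, #2: r7=2
after MOV r4, #7: r4=7
after MOV r2, #1: r2=1
after MOV r5, #100: r5=100
after LDR r7, [r5]: r7=M[100]=10
after ADD r4, r4, r7: r4=7+10=17
after LDR r4, [r5]: r4=M[100]=10
after AND r7, r7, r4: r7=10&10=10
after ADD r5, r5, #4: r5=100+4=104
after ADD r2, r2, #1: r2=1+1=2
CMP r2, #6  (cmp 2,6)
BNE again: taken
after LDR r7, [r5]: r7=M[104]=19
after ADD r4, r4, r7: r4=10+19=29
after LDR r4, [r5]: r4=M[104]=19
after AND r7, r7, r4: r7=19&19=19
after ADD r5, r5, #4: r5=104+4=108
after ADD r2, r2, #1: r2=2+1=3
CMP r2, #6  (cmp 3,6)
BNE again: taken
after LDR r7, [r5]: r7=M[108]=7
after ADD r4, r4, r7: r4=19+7=26
after LDR r4, [r5]: r4=M[108]=7
after AND r7, r7, r4: r7=7&7=7
after ADD r5, r5, #4: r5=108+4=112
after ADD r2, r2, #1: r2=3+1=4
CMP r2, #6  (cmp 4,6)
BNE again: taken
after LDR r7, [r5]: r7=M[112]=27
after ADD r4, r4, r7: r4=7+27=34
after LDR r4, [r5]: r4=M[112]=27
after AND r7, r7, r4: r7=27&27=27
after ADD r5, r5, #4: r5=112+4=116
after ADD r2, r2, #1: r2=4+1=5
CMP r2, #6  (cmp 5,6)
BNE again: taken
after LDR r7, [r5]: r7=M[116]=8
after ADD r4, r4, r7: r4=27+8=35
after LDR r4, [r5]: r4=M[116]=8
After step 39: r5 = 116.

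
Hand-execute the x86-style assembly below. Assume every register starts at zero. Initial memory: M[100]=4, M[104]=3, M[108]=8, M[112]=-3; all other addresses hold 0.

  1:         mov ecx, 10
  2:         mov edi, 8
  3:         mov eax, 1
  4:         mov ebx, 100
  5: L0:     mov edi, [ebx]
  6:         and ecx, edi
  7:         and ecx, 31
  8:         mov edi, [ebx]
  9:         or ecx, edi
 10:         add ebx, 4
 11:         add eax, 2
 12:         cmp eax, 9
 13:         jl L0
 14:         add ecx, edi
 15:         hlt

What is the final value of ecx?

ecx=10
edi=8
eax=1
ebx=100
edi=M[100]=4
ecx=10&4=0
ecx=0&31=0
edi=M[100]=4
ecx=0|4=4
ebx=100+4=104
eax=1+2=3
cmp eax, 9  (cmp 3,9)
jl L0: taken
edi=M[104]=3
ecx=4&3=0
ecx=0&31=0
edi=M[104]=3
ecx=0|3=3
ebx=104+4=108
eax=3+2=5
cmp eax, 9  (cmp 5,9)
jl L0: taken
edi=M[108]=8
ecx=3&8=0
ecx=0&31=0
edi=M[108]=8
ecx=0|8=8
ebx=108+4=112
eax=5+2=7
cmp eax, 9  (cmp 7,9)
jl L0: taken
edi=M[112]=-3
ecx=8&(-3)=8
ecx=8&31=8
edi=M[112]=-3
ecx=8|(-3)=-3
ebx=112+4=116
eax=7+2=9
cmp eax, 9  (cmp 9,9)
jl L0: not taken
ecx=(-3)+(-3)=-6
halt.

-6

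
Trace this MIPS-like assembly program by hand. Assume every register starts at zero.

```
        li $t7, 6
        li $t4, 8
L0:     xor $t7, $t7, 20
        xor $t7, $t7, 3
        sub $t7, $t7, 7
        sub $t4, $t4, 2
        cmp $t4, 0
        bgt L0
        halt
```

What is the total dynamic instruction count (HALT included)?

27

$t7=6
$t4=8
$t7=6^20=18
$t7=18^3=17
$t7=17-7=10
$t4=8-2=6
cmp $t4, 0  (cmp 6,0)
bgt L0: taken
$t7=10^20=30
$t7=30^3=29
$t7=29-7=22
$t4=6-2=4
cmp $t4, 0  (cmp 4,0)
bgt L0: taken
$t7=22^20=2
$t7=2^3=1
$t7=1-7=-6
$t4=4-2=2
cmp $t4, 0  (cmp 2,0)
bgt L0: taken
$t7=(-6)^20=-18
$t7=(-18)^3=-19
$t7=(-19)-7=-26
$t4=2-2=0
cmp $t4, 0  (cmp 0,0)
bgt L0: not taken
halt.
Total executed instructions: 27.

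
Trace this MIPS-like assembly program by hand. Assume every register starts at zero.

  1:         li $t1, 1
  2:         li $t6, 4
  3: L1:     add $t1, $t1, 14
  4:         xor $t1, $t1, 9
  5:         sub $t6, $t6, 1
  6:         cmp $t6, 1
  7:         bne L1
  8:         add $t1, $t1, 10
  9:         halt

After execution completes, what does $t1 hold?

44

$t1=1
$t6=4
$t1=1+14=15
$t1=15^9=6
$t6=4-1=3
cmp $t6, 1  (cmp 3,1)
bne L1: taken
$t1=6+14=20
$t1=20^9=29
$t6=3-1=2
cmp $t6, 1  (cmp 2,1)
bne L1: taken
$t1=29+14=43
$t1=43^9=34
$t6=2-1=1
cmp $t6, 1  (cmp 1,1)
bne L1: not taken
$t1=34+10=44
halt.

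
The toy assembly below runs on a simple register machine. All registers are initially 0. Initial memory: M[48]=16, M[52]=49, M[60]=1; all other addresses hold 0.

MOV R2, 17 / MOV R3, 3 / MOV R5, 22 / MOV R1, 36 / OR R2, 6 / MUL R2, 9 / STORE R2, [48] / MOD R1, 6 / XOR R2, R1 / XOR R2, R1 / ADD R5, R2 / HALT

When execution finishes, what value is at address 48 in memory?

MOV R2, 17 → R2=17
MOV R3, 3 → R3=3
MOV R5, 22 → R5=22
MOV R1, 36 → R1=36
OR R2, 6 → R2=17|6=23
MUL R2, 9 → R2=23*9=207
STORE R2, [48] → M[48]=207
MOD R1, 6 → R1=36%6=0
XOR R2, R1 → R2=207^0=207
XOR R2, R1 → R2=207^0=207
ADD R5, R2 → R5=22+207=229
halt.

207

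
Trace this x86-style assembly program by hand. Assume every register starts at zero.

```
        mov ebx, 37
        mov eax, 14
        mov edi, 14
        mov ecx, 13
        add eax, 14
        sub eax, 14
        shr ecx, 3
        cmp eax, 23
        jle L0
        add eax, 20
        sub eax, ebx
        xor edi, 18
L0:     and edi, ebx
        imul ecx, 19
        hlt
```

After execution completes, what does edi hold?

ebx=37
eax=14
edi=14
ecx=13
eax=14+14=28
eax=28-14=14
ecx=13>>3=1
cmp eax, 23  (cmp 14,23)
jle L0: taken
edi=14&37=4
ecx=1*19=19
halt.

4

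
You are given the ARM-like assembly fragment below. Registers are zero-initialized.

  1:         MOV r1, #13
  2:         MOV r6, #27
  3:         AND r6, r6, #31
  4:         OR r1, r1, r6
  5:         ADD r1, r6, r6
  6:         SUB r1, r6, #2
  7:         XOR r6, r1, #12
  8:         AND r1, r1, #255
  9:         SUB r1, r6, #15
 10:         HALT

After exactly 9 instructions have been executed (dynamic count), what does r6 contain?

MOV r1, #13 → r1=13
MOV r6, #27 → r6=27
AND r6, r6, #31 → r6=27&31=27
OR r1, r1, r6 → r1=13|27=31
ADD r1, r6, r6 → r1=27+27=54
SUB r1, r6, #2 → r1=27-2=25
XOR r6, r1, #12 → r6=25^12=21
AND r1, r1, #255 → r1=25&255=25
SUB r1, r6, #15 → r1=21-15=6
After step 9: r6 = 21.

21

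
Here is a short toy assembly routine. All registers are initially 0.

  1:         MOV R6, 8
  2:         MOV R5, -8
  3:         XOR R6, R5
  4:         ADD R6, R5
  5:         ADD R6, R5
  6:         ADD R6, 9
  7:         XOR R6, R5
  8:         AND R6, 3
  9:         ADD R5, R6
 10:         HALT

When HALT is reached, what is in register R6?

1

MOV R6, 8 → R6=8
MOV R5, -8 → R5=-8
XOR R6, R5 → R6=8^(-8)=-16
ADD R6, R5 → R6=(-16)+(-8)=-24
ADD R6, R5 → R6=(-24)+(-8)=-32
ADD R6, 9 → R6=(-32)+9=-23
XOR R6, R5 → R6=(-23)^(-8)=17
AND R6, 3 → R6=17&3=1
ADD R5, R6 → R5=(-8)+1=-7
halt.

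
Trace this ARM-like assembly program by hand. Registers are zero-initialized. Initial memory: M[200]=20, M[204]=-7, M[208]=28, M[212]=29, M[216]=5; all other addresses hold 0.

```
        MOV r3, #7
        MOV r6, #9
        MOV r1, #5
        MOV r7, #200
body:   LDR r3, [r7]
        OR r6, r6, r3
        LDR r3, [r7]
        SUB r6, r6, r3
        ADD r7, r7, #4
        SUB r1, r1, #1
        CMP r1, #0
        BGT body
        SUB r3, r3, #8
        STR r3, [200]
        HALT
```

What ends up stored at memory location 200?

MOV r3, #7 → r3=7
MOV r6, #9 → r6=9
MOV r1, #5 → r1=5
MOV r7, #200 → r7=200
LDR r3, [r7] → r3=M[200]=20
OR r6, r6, r3 → r6=9|20=29
LDR r3, [r7] → r3=M[200]=20
SUB r6, r6, r3 → r6=29-20=9
ADD r7, r7, #4 → r7=200+4=204
SUB r1, r1, #1 → r1=5-1=4
CMP r1, #0  (cmp 4,0)
BGT body: taken
LDR r3, [r7] → r3=M[204]=-7
OR r6, r6, r3 → r6=9|(-7)=-7
LDR r3, [r7] → r3=M[204]=-7
SUB r6, r6, r3 → r6=(-7)-(-7)=0
ADD r7, r7, #4 → r7=204+4=208
SUB r1, r1, #1 → r1=4-1=3
CMP r1, #0  (cmp 3,0)
BGT body: taken
LDR r3, [r7] → r3=M[208]=28
OR r6, r6, r3 → r6=0|28=28
LDR r3, [r7] → r3=M[208]=28
SUB r6, r6, r3 → r6=28-28=0
ADD r7, r7, #4 → r7=208+4=212
SUB r1, r1, #1 → r1=3-1=2
CMP r1, #0  (cmp 2,0)
BGT body: taken
LDR r3, [r7] → r3=M[212]=29
OR r6, r6, r3 → r6=0|29=29
LDR r3, [r7] → r3=M[212]=29
SUB r6, r6, r3 → r6=29-29=0
ADD r7, r7, #4 → r7=212+4=216
SUB r1, r1, #1 → r1=2-1=1
CMP r1, #0  (cmp 1,0)
BGT body: taken
LDR r3, [r7] → r3=M[216]=5
OR r6, r6, r3 → r6=0|5=5
LDR r3, [r7] → r3=M[216]=5
SUB r6, r6, r3 → r6=5-5=0
ADD r7, r7, #4 → r7=216+4=220
SUB r1, r1, #1 → r1=1-1=0
CMP r1, #0  (cmp 0,0)
BGT body: not taken
SUB r3, r3, #8 → r3=5-8=-3
STR r3, [200] → M[200]=-3
halt.

-3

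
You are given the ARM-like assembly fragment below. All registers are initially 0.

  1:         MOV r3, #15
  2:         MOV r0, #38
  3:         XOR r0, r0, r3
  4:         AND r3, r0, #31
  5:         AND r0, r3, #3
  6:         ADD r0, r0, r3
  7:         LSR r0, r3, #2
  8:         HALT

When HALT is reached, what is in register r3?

after MOV r3, #15: r3=15
after MOV r0, #38: r0=38
after XOR r0, r0, r3: r0=38^15=41
after AND r3, r0, #31: r3=41&31=9
after AND r0, r3, #3: r0=9&3=1
after ADD r0, r0, r3: r0=1+9=10
after LSR r0, r3, #2: r0=9>>2=2
halt.

9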